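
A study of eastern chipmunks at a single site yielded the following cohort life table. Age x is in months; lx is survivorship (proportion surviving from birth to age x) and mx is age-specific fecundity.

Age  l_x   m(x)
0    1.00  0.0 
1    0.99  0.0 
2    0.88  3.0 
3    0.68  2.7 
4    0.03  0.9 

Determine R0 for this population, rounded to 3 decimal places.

4.503

lx·mx by age: 0, 0, 2.64, 1.836, 0.027
R0 = Σ lx·mx = 4.503 → 4.503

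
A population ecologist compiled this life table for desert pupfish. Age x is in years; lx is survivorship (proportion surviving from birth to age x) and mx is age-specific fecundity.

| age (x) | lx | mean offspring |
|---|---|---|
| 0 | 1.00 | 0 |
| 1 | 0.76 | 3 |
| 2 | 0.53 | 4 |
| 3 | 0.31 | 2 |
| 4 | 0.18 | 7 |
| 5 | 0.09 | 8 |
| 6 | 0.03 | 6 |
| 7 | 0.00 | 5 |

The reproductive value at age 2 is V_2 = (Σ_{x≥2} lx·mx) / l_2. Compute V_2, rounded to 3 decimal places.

lx·mx for x ≥ 2: 2.12, 0.62, 1.26, 0.72, 0.18, 0 → sum = 4.9
V_2 = 4.9 / l_2 = 4.9 / 0.53 = 9.245283… → 9.245

9.245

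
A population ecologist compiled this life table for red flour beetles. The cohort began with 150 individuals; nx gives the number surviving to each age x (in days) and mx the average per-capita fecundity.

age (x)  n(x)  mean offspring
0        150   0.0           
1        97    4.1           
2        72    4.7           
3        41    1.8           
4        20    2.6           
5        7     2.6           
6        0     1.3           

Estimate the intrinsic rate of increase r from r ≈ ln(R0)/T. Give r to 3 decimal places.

0.976

lx = nx/n0 = nx/150: 1, 0.64667…, 0.48, 0.27333…, 0.13333…, 0.04667…, 0
R0 = Σ lx·mx = 0 + 2.65133… + 2.256 + 0.492… + 0.34667… + 0.12133… + 0 = 5.867333…
Σ x·lx·mx = 10.632667…; T = 10.632667…/5.867333… = 1.81218…
r ≈ ln(R0)/T = ln(5.867333…)/1.81218… = 0.97639… → 0.976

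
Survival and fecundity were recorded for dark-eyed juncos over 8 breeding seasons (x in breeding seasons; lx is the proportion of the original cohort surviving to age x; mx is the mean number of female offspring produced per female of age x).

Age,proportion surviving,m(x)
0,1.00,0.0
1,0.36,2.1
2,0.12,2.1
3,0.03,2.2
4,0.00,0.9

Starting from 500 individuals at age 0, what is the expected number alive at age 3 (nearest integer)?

15

Expected survivors = N0 · l_3 = 500 × 0.03 = 15 → 15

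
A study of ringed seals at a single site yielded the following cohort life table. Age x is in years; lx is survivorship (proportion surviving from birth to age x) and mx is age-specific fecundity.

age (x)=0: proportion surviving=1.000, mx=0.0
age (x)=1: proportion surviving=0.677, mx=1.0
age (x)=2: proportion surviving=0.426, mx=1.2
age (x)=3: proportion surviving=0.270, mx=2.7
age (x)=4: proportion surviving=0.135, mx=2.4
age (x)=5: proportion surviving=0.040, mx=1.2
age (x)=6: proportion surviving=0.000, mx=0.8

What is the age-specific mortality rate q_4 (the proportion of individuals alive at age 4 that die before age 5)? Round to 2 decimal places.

0.70

q_4 = (l_4 − l_5) / l_4 = (0.135 − 0.04) / 0.135
     = 0.095 / 0.135 = 0.703704… → 0.70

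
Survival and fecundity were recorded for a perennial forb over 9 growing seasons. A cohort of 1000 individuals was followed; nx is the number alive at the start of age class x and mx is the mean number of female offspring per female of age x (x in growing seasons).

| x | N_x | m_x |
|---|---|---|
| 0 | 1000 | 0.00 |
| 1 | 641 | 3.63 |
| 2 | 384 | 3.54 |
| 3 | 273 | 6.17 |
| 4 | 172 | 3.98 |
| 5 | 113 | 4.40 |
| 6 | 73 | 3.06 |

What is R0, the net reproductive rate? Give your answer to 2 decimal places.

6.78

lx = nx/n0 = nx/1000: 1, 0.641, 0.384, 0.273, 0.172, 0.113, 0.073
lx·mx by age: 0, 2.32683, 1.35936, 1.68441, 0.68456, 0.4972, 0.22338
R0 = Σ lx·mx = 6.77574 → 6.78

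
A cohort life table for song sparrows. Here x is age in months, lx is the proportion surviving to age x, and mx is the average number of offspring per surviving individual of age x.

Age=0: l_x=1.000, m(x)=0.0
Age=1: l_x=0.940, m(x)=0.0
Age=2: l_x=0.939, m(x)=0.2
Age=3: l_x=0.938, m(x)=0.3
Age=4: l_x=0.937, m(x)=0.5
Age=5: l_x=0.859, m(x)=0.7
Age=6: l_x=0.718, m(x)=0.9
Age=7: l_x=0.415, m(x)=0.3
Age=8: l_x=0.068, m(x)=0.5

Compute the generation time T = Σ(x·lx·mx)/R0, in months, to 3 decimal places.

4.745

lx·mx: 0, 0, 0.1878, 0.2814, 0.4685, 0.6013, 0.6462, 0.1245, 0.034 → R0 = 2.3437
x·lx·mx: 0, 0, 0.3756, 0.8442, 1.874, 3.0065, 3.8772, 0.8715, 0.272 → Σ = 11.121
T = 11.121 / 2.3437 = 4.745061… → 4.745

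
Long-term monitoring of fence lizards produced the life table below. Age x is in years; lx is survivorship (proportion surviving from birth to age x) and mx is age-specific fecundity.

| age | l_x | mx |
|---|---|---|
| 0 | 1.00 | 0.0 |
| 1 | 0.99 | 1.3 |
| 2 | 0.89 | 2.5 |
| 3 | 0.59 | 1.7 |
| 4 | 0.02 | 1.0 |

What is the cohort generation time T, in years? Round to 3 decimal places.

lx·mx: 0, 1.287, 2.225, 1.003, 0.02 → R0 = 4.535
x·lx·mx: 0, 1.287, 4.45, 3.009, 0.08 → Σ = 8.826
T = 8.826 / 4.535 = 1.946196… → 1.946

1.946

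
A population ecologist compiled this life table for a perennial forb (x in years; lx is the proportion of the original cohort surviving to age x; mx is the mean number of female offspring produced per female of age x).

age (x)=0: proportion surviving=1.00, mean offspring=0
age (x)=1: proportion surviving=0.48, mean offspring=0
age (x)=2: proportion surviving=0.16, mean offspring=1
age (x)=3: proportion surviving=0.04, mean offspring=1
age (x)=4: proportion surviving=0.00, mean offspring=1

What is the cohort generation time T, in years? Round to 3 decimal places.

lx·mx: 0, 0, 0.16, 0.04, 0 → R0 = 0.2
x·lx·mx: 0, 0, 0.32, 0.12, 0 → Σ = 0.44
T = 0.44 / 0.2 = 2.2 → 2.200

2.200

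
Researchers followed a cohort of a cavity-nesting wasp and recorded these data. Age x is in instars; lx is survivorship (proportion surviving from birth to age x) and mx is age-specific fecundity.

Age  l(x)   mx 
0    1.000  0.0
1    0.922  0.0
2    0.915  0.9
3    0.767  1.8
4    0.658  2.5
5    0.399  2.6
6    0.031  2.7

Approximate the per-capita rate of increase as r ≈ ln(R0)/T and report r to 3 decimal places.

R0 = Σ lx·mx = 0 + 0 + 0.8235 + 1.3806 + 1.645 + 1.0374 + 0.0837 = 4.9702
Σ x·lx·mx = 18.058; T = 18.058/4.9702 = 3.63325…
r ≈ ln(R0)/T = ln(4.9702)/3.63325… = 0.44133… → 0.441

0.441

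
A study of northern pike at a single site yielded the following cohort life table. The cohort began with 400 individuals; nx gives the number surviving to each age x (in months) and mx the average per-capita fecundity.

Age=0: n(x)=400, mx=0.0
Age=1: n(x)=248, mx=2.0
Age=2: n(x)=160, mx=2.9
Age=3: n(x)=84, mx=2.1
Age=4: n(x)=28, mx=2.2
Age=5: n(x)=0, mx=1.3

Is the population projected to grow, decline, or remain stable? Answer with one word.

lx = nx/n0 = nx/400: 1, 0.62, 0.4, 0.21, 0.07, 0
R0 = Σ lx·mx = 0 + 1.24 + 1.16 + 0.441 + 0.154 + 0 = 2.995
R0 > 1, so the population is growing.

growing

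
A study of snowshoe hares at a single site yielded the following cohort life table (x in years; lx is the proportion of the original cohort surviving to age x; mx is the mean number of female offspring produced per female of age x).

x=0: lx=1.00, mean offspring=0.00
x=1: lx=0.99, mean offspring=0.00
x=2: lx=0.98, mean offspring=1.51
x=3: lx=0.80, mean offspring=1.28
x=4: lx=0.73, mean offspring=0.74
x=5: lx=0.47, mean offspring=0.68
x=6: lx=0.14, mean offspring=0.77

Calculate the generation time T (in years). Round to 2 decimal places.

3.01

lx·mx: 0, 0, 1.4798, 1.024, 0.5402, 0.3196, 0.1078 → R0 = 3.4714
x·lx·mx: 0, 0, 2.9596, 3.072, 2.1608, 1.598, 0.6468 → Σ = 10.4372
T = 10.4372 / 3.4714 = 3.006626… → 3.01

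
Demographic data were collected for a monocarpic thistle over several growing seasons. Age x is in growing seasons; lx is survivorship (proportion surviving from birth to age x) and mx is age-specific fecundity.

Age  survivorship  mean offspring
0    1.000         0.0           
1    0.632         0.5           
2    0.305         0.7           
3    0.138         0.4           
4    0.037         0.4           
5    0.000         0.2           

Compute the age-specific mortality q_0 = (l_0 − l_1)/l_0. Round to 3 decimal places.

q_0 = (l_0 − l_1) / l_0 = (1 − 0.632) / 1
     = 0.368 / 1 = 0.368 → 0.368

0.368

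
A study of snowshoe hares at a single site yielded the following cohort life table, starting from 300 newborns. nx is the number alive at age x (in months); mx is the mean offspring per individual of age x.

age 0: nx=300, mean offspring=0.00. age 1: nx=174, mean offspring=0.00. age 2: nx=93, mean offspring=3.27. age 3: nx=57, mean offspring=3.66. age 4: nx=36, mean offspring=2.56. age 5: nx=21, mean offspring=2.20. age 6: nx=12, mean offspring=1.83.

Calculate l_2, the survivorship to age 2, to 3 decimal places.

l_2 = n_2/n_0 = 93/300 = 0.31 → 0.310

0.310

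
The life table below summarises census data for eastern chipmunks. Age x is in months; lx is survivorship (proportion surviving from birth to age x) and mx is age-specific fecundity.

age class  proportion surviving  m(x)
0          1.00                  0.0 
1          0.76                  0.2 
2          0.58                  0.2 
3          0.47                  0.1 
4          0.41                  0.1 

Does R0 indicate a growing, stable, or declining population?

R0 = Σ lx·mx = 0 + 0.152 + 0.116 + 0.047 + 0.041 = 0.356
R0 < 1, so the population is declining.

declining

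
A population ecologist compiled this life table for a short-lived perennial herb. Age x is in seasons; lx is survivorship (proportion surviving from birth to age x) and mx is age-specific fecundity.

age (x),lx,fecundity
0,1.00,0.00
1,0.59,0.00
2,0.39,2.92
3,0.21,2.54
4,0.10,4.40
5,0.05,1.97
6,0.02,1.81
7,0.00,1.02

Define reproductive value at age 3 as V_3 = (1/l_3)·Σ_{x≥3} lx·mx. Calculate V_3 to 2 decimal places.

5.28

lx·mx for x ≥ 3: 0.5334, 0.44, 0.0985, 0.0362, 0 → sum = 1.1081
V_3 = 1.1081 / l_3 = 1.1081 / 0.21 = 5.276667… → 5.28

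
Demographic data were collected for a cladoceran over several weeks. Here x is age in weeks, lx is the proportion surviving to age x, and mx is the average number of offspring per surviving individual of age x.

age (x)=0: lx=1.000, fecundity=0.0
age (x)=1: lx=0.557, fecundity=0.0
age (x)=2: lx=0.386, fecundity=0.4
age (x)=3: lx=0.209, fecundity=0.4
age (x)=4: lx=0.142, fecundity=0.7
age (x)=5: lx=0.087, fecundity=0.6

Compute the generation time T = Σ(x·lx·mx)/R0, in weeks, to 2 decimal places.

3.13

lx·mx: 0, 0, 0.1544, 0.0836, 0.0994, 0.0522 → R0 = 0.3896
x·lx·mx: 0, 0, 0.3088, 0.2508, 0.3976, 0.261 → Σ = 1.2182
T = 1.2182 / 0.3896 = 3.126797… → 3.13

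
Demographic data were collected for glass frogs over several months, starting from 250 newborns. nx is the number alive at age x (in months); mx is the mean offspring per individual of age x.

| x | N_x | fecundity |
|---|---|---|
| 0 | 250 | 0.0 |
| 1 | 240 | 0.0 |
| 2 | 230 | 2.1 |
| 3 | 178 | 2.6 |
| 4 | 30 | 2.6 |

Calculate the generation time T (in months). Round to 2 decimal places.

lx = nx/n0 = nx/250: 1, 0.96, 0.92, 0.712, 0.12
lx·mx: 0, 0, 1.932, 1.8512, 0.312 → R0 = 4.0952
x·lx·mx: 0, 0, 3.864, 5.5536, 1.248 → Σ = 10.6656
T = 10.6656 / 4.0952 = 2.604415… → 2.60

2.60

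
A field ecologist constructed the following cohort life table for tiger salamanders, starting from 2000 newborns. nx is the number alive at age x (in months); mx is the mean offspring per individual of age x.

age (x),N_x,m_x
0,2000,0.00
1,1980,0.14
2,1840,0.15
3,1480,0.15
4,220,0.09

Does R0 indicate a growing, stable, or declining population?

lx = nx/n0 = nx/2000: 1, 0.99, 0.92, 0.74, 0.11
R0 = Σ lx·mx = 0 + 0.1386 + 0.138 + 0.111 + 0.0099 = 0.3975
R0 < 1, so the population is declining.

declining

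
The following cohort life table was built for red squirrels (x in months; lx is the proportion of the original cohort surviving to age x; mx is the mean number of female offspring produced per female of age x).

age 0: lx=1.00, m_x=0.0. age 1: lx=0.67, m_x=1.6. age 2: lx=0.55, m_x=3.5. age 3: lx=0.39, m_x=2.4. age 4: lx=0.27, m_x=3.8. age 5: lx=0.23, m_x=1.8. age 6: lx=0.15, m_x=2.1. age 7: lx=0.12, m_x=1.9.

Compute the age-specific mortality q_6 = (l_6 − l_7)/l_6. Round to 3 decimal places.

0.200

q_6 = (l_6 − l_7) / l_6 = (0.15 − 0.12) / 0.15
     = 0.03 / 0.15 = 0.2 → 0.200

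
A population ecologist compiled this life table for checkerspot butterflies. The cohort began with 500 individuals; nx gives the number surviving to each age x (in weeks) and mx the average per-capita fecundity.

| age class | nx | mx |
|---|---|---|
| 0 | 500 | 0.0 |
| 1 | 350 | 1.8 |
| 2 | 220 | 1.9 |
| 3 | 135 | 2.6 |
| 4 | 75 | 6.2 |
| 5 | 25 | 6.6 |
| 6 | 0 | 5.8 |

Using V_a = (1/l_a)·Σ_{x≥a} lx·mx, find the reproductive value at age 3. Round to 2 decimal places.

lx = nx/n0 = nx/500: 1, 0.7, 0.44, 0.27, 0.15, 0.05, 0
lx·mx for x ≥ 3: 0.702, 0.93, 0.33, 0 → sum = 1.962
V_3 = 1.962 / l_3 = 1.962 / 0.27 = 7.266667… → 7.27

7.27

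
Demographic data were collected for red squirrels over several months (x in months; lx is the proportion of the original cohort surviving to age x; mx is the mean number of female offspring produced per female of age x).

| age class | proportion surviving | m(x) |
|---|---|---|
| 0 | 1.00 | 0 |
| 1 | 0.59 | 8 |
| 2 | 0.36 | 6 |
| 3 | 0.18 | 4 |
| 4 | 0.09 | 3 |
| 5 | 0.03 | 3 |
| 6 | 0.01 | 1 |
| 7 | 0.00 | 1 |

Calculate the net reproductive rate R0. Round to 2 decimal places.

lx·mx by age: 0, 4.72, 2.16, 0.72, 0.27, 0.09, 0.01, 0
R0 = Σ lx·mx = 7.97 → 7.97

7.97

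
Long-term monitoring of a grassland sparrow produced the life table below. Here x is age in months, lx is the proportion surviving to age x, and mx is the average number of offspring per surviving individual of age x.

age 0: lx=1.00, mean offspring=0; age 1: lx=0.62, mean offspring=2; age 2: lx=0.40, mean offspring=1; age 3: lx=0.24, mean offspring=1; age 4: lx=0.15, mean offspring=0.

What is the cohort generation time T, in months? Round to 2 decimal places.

lx·mx: 0, 1.24, 0.4, 0.24, 0 → R0 = 1.88
x·lx·mx: 0, 1.24, 0.8, 0.72, 0 → Σ = 2.76
T = 2.76 / 1.88 = 1.468085… → 1.47

1.47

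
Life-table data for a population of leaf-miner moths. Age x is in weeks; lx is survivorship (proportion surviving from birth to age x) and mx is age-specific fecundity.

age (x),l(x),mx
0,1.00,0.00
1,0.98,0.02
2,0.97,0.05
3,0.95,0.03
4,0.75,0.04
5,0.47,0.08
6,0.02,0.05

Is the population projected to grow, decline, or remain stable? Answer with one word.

R0 = Σ lx·mx = 0 + 0.0196 + 0.0485 + 0.0285 + 0.03 + 0.0376 + 0.001 = 0.1652
R0 < 1, so the population is declining.

declining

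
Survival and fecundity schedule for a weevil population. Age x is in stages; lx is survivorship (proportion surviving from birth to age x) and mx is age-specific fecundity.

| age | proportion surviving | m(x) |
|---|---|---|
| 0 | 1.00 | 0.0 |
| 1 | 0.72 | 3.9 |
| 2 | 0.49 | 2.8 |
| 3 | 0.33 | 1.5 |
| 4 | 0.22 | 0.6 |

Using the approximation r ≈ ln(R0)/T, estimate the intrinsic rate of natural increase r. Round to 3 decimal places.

R0 = Σ lx·mx = 0 + 2.808 + 1.372 + 0.495 + 0.132 = 4.807
Σ x·lx·mx = 7.565; T = 7.565/4.807 = 1.57375…
r ≈ ln(R0)/T = ln(4.807)/1.57375… = 0.99767… → 0.998

0.998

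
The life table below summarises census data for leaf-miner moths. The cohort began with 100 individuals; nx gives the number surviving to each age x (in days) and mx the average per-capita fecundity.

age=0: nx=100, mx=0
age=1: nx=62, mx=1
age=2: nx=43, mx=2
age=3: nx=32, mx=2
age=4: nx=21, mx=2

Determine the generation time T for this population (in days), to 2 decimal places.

2.34

lx = nx/n0 = nx/100: 1, 0.62, 0.43, 0.32, 0.21
lx·mx: 0, 0.62, 0.86, 0.64, 0.42 → R0 = 2.54
x·lx·mx: 0, 0.62, 1.72, 1.92, 1.68 → Σ = 5.94
T = 5.94 / 2.54 = 2.338583… → 2.34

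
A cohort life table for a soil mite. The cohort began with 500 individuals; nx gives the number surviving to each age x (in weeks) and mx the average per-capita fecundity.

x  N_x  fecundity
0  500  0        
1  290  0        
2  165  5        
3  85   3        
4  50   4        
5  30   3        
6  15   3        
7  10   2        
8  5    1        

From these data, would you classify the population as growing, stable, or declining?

growing

lx = nx/n0 = nx/500: 1, 0.58, 0.33, 0.17, 0.1, 0.06, 0.03, 0.02, 0.01
R0 = Σ lx·mx = 0 + 0 + 1.65 + 0.51 + 0.4 + 0.18 + 0.09 + 0.04 + 0.01 = 2.88
R0 > 1, so the population is growing.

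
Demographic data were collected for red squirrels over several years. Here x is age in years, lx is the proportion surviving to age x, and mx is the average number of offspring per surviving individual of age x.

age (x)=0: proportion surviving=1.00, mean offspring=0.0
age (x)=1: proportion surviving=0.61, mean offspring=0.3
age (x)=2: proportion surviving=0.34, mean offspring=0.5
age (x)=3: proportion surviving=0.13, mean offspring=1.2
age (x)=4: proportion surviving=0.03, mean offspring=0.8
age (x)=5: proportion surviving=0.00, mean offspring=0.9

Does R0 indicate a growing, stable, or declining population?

R0 = Σ lx·mx = 0 + 0.183 + 0.17 + 0.156 + 0.024 + 0 = 0.533
R0 < 1, so the population is declining.

declining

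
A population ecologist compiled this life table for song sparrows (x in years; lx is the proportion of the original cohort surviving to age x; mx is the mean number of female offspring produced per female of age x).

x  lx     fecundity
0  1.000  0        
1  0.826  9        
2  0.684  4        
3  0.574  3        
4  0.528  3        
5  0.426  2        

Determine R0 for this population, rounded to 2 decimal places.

lx·mx by age: 0, 7.434, 2.736, 1.722, 1.584, 0.852
R0 = Σ lx·mx = 14.328 → 14.33

14.33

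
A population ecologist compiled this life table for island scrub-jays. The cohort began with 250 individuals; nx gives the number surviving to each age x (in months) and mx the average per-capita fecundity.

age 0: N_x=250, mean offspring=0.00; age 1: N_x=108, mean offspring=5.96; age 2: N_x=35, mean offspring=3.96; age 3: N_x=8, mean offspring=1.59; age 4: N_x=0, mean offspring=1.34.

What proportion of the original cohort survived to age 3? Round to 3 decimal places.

l_3 = n_3/n_0 = 8/250 = 0.032 → 0.032

0.032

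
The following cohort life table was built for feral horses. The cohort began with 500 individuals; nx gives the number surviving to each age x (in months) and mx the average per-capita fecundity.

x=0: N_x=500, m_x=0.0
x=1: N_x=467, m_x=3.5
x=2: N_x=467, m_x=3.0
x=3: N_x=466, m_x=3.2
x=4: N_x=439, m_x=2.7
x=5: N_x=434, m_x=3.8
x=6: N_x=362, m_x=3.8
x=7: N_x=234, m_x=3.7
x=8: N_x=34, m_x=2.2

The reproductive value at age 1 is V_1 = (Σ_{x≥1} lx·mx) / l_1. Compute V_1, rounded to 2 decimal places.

lx = nx/n0 = nx/500: 1, 0.934, 0.934, 0.932, 0.878, 0.868, 0.724, 0.468, 0.068
lx·mx for x ≥ 1: 3.269, 2.802, 2.9824, 2.3706, 3.2984, 2.7512, 1.7316, 0.1496 → sum = 19.3548
V_1 = 19.3548 / l_1 = 19.3548 / 0.934 = 20.722484… → 20.72

20.72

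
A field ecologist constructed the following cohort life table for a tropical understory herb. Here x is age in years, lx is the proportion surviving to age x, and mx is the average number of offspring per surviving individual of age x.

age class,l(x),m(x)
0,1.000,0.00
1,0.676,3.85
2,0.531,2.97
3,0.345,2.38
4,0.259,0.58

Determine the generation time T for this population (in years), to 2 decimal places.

lx·mx: 0, 2.6026, 1.57707, 0.8211, 0.15022 → R0 = 5.15099
x·lx·mx: 0, 2.6026, 3.15414, 2.4633, 0.60088 → Σ = 8.82092
T = 8.82092 / 5.15099 = 1.712471… → 1.71

1.71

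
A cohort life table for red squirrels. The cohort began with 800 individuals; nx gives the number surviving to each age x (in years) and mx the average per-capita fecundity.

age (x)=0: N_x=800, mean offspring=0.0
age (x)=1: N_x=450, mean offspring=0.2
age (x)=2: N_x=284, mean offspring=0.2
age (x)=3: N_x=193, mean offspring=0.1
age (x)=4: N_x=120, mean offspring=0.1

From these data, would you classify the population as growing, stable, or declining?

declining

lx = nx/n0 = nx/800: 1, 0.5625, 0.355, 0.24125, 0.15
R0 = Σ lx·mx = 0 + 0.1125 + 0.071 + 0.024125 + 0.015 = 0.222625
R0 < 1, so the population is declining.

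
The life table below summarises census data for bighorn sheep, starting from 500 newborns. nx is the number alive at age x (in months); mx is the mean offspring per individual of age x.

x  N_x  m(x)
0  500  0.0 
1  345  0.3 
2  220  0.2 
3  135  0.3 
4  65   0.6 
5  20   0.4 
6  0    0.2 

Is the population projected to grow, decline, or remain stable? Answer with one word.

lx = nx/n0 = nx/500: 1, 0.69, 0.44, 0.27, 0.13, 0.04, 0
R0 = Σ lx·mx = 0 + 0.207 + 0.088 + 0.081 + 0.078 + 0.016 + 0 = 0.47
R0 < 1, so the population is declining.

declining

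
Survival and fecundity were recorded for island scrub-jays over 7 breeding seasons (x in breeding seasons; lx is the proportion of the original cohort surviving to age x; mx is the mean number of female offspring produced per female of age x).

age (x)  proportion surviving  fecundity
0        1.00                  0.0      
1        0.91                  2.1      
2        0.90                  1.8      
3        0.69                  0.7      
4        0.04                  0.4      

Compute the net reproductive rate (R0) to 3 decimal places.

4.030

lx·mx by age: 0, 1.911, 1.62, 0.483, 0.016
R0 = Σ lx·mx = 4.03 → 4.030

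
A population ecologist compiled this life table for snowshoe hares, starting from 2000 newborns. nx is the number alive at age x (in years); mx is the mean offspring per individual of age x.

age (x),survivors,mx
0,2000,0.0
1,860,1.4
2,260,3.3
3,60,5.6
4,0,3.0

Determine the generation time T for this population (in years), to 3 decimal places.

1.638

lx = nx/n0 = nx/2000: 1, 0.43, 0.13, 0.03, 0
lx·mx: 0, 0.602, 0.429, 0.168, 0 → R0 = 1.199
x·lx·mx: 0, 0.602, 0.858, 0.504, 0 → Σ = 1.964
T = 1.964 / 1.199 = 1.638032… → 1.638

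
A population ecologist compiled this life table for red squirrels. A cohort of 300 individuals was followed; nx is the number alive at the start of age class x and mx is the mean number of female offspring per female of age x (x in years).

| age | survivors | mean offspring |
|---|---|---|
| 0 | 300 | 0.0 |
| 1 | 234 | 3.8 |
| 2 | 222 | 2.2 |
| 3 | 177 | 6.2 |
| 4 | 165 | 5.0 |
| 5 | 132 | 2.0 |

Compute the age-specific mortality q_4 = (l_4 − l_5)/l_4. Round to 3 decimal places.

lx = nx/n0 = nx/300: 1, 0.78, 0.74, 0.59, 0.55, 0.44
q_4 = (l_4 − l_5) / l_4 = (0.55 − 0.44) / 0.55
     = 0.11 / 0.55 = 0.2 → 0.200

0.200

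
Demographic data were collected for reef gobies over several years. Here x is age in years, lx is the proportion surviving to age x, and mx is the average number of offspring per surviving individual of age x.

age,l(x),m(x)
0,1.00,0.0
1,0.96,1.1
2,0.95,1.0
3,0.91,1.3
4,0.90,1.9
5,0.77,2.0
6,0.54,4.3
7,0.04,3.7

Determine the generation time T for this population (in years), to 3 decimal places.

lx·mx: 0, 1.056, 0.95, 1.183, 1.71, 1.54, 2.322, 0.148 → R0 = 8.909
x·lx·mx: 0, 1.056, 1.9, 3.549, 6.84, 7.7, 13.932, 1.036 → Σ = 36.013
T = 36.013 / 8.909 = 4.042317… → 4.042

4.042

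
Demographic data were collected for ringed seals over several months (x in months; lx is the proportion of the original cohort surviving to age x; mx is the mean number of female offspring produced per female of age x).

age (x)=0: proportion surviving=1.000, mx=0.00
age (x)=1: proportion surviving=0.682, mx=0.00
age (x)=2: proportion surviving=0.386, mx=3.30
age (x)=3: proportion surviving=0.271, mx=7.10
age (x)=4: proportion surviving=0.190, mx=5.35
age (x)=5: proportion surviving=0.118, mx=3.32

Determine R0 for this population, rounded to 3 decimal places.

4.606

lx·mx by age: 0, 0, 1.2738, 1.9241, 1.0165, 0.39176
R0 = Σ lx·mx = 4.60616 → 4.606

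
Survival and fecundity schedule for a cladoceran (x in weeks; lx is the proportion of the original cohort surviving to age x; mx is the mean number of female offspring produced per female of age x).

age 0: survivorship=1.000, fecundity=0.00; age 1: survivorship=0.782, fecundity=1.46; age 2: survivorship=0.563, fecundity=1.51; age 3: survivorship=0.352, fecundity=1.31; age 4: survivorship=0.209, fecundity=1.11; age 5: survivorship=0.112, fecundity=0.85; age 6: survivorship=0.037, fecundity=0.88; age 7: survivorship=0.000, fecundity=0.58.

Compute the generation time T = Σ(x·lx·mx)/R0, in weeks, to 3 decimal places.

lx·mx: 0, 1.14172, 0.85013, 0.46112, 0.23199, 0.0952, 0.03256, 0 → R0 = 2.81272
x·lx·mx: 0, 1.14172, 1.70026, 1.38336, 0.92796, 0.476, 0.19536, 0 → Σ = 5.82466
T = 5.82466 / 2.81272 = 2.070828… → 2.071

2.071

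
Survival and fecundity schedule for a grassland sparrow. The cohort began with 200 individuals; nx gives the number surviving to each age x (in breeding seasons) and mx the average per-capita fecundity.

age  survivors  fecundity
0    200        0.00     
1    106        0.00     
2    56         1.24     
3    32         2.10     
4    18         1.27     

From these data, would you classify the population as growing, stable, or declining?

lx = nx/n0 = nx/200: 1, 0.53, 0.28, 0.16, 0.09
R0 = Σ lx·mx = 0 + 0 + 0.3472 + 0.336 + 0.1143 = 0.7975
R0 < 1, so the population is declining.

declining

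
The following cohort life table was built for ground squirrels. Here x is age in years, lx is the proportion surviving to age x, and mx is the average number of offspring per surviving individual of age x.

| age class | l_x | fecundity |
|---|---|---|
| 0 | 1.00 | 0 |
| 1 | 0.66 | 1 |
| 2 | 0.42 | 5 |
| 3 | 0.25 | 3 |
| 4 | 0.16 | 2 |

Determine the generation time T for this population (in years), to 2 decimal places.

2.19

lx·mx: 0, 0.66, 2.1, 0.75, 0.32 → R0 = 3.83
x·lx·mx: 0, 0.66, 4.2, 2.25, 1.28 → Σ = 8.39
T = 8.39 / 3.83 = 2.190601… → 2.19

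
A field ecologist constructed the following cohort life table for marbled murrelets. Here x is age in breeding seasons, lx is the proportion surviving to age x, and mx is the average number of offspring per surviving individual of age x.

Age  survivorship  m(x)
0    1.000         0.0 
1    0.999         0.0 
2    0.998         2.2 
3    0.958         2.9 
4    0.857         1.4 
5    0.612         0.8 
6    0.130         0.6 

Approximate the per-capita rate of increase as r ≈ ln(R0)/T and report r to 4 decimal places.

R0 = Σ lx·mx = 0 + 0 + 2.1956 + 2.7782 + 1.1998 + 0.4896 + 0.078 = 6.7412
Σ x·lx·mx = 20.441; T = 20.441/6.7412 = 3.03225…
r ≈ ln(R0)/T = ln(6.7412)/3.03225… = 0.629314… → 0.6293

0.6293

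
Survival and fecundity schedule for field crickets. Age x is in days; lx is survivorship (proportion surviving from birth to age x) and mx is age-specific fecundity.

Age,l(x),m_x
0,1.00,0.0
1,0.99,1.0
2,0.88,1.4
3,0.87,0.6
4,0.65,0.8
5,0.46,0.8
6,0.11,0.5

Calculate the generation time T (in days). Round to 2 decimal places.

2.51

lx·mx: 0, 0.99, 1.232, 0.522, 0.52, 0.368, 0.055 → R0 = 3.687
x·lx·mx: 0, 0.99, 2.464, 1.566, 2.08, 1.84, 0.33 → Σ = 9.27
T = 9.27 / 3.687 = 2.514239… → 2.51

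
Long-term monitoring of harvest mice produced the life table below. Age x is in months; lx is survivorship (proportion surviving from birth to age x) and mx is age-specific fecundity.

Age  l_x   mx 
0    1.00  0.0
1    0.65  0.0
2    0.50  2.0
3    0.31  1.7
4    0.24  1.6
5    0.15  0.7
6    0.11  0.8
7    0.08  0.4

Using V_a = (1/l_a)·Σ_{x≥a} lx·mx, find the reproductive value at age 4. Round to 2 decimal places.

lx·mx for x ≥ 4: 0.384, 0.105, 0.088, 0.032 → sum = 0.609
V_4 = 0.609 / l_4 = 0.609 / 0.24 = 2.5375 → 2.54

2.54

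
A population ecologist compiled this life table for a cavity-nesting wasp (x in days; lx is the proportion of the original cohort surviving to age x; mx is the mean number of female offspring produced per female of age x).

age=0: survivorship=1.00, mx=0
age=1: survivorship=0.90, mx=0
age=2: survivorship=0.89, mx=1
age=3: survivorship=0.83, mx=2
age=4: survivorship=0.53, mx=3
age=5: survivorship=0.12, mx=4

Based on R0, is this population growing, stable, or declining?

R0 = Σ lx·mx = 0 + 0 + 0.89 + 1.66 + 1.59 + 0.48 = 4.62
R0 > 1, so the population is growing.

growing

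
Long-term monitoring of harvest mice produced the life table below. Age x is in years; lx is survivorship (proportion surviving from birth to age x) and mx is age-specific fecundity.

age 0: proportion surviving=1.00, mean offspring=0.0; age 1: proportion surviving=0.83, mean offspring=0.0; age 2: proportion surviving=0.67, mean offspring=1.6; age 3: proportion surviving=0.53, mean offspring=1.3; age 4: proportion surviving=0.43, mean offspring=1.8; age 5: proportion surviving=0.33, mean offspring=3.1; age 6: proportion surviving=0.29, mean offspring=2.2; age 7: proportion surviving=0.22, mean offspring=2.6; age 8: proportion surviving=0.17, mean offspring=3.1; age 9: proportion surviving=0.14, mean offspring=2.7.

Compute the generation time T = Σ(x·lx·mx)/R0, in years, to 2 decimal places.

4.91

lx·mx: 0, 0, 1.072, 0.689, 0.774, 1.023, 0.638, 0.572, 0.527, 0.378 → R0 = 5.673
x·lx·mx: 0, 0, 2.144, 2.067, 3.096, 5.115, 3.828, 4.004, 4.216, 3.402 → Σ = 27.872
T = 27.872 / 5.673 = 4.913097… → 4.91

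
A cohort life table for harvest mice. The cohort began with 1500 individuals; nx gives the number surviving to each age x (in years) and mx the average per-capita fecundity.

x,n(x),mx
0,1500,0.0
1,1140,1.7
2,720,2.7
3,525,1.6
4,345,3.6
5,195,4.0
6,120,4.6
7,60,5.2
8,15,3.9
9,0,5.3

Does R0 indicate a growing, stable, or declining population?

growing

lx = nx/n0 = nx/1500: 1, 0.76, 0.48, 0.35, 0.23, 0.13, 0.08, 0.04, 0.01, 0
R0 = Σ lx·mx = 0 + 1.292 + 1.296 + 0.56 + 0.828 + 0.52 + 0.368 + 0.208 + 0.039 + 0 = 5.111
R0 > 1, so the population is growing.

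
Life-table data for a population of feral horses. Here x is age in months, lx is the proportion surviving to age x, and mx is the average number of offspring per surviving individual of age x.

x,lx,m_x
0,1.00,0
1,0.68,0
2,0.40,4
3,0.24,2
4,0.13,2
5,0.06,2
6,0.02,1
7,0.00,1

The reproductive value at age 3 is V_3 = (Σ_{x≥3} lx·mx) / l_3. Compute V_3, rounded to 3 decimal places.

lx·mx for x ≥ 3: 0.48, 0.26, 0.12, 0.02, 0 → sum = 0.88
V_3 = 0.88 / l_3 = 0.88 / 0.24 = 3.666667… → 3.667

3.667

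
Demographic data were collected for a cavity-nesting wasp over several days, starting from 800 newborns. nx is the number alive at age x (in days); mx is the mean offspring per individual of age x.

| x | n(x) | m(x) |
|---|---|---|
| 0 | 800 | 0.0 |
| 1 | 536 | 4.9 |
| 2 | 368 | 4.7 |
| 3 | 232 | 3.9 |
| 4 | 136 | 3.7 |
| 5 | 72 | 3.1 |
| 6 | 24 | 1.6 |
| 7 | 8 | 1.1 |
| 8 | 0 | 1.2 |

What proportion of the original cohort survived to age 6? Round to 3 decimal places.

l_6 = n_6/n_0 = 24/800 = 0.03 → 0.030

0.030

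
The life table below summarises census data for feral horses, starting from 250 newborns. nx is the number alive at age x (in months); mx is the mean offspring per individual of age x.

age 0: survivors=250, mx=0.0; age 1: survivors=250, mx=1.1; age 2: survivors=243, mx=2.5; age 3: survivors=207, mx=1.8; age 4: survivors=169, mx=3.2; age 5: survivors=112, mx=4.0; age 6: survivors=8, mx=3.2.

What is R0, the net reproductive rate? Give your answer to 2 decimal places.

lx = nx/n0 = nx/250: 1, 1, 0.972, 0.828, 0.676, 0.448, 0.032
lx·mx by age: 0, 1.1, 2.43, 1.4904, 2.1632, 1.792, 0.1024
R0 = Σ lx·mx = 9.078 → 9.08

9.08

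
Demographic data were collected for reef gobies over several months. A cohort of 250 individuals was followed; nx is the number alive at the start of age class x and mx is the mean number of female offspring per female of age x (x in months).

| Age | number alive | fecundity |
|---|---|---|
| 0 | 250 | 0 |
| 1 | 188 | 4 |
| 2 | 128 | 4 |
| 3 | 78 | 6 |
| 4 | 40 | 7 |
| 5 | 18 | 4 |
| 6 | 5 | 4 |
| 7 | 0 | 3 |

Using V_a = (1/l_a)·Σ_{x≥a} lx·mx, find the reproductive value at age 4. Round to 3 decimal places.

lx = nx/n0 = nx/250: 1, 0.752, 0.512, 0.312, 0.16, 0.072, 0.02, 0
lx·mx for x ≥ 4: 1.12, 0.288, 0.08, 0 → sum = 1.488
V_4 = 1.488 / l_4 = 1.488 / 0.16 = 9.3 → 9.300

9.300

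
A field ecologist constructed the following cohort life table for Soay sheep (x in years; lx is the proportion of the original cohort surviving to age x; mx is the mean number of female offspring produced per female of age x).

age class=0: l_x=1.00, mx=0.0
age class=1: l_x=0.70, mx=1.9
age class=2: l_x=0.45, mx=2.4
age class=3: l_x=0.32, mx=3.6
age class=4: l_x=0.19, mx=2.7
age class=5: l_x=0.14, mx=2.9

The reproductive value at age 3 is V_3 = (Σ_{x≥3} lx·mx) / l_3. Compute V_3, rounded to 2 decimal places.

6.47

lx·mx for x ≥ 3: 1.152, 0.513, 0.406 → sum = 2.071
V_3 = 2.071 / l_3 = 2.071 / 0.32 = 6.471875 → 6.47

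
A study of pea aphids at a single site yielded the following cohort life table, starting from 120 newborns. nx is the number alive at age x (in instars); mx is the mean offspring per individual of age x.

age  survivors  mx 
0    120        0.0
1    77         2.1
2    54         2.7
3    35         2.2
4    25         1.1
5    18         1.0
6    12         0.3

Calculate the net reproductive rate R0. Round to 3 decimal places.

lx = nx/n0 = nx/120: 1, 0.64167…, 0.45, 0.29167…, 0.20833…, 0.15, 0.1
lx·mx by age: 0, 1.3475…, 1.215, 0.641667…, 0.229167…, 0.15, 0.03
R0 = Σ lx·mx = 3.613333… → 3.613

3.613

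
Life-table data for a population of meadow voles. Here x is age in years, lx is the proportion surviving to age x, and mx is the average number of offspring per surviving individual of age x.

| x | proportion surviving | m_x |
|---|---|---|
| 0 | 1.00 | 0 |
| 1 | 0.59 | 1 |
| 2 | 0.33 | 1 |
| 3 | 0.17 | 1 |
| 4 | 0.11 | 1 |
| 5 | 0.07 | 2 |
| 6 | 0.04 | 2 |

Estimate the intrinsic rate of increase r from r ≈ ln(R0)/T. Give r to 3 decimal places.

R0 = Σ lx·mx = 0 + 0.59 + 0.33 + 0.17 + 0.11 + 0.14 + 0.08 = 1.42
Σ x·lx·mx = 3.38; T = 3.38/1.42 = 2.38028…
r ≈ ln(R0)/T = ln(1.42)/2.38028… = 0.14732… → 0.147

0.147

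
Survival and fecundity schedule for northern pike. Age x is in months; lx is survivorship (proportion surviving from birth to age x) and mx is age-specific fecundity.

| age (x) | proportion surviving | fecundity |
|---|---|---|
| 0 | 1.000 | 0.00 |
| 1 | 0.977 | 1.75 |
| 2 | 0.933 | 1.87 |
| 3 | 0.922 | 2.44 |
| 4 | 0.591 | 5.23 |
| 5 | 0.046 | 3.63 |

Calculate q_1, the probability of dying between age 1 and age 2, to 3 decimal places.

0.045

q_1 = (l_1 − l_2) / l_1 = (0.977 − 0.933) / 0.977
     = 0.044 / 0.977 = 0.045036… → 0.045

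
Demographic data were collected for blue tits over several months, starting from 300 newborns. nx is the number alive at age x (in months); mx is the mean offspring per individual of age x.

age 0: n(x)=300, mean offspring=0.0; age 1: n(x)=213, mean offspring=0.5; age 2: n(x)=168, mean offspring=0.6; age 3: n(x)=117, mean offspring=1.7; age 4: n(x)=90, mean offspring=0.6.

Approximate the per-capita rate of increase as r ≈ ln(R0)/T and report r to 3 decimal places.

lx = nx/n0 = nx/300: 1, 0.71, 0.56, 0.39, 0.3
R0 = Σ lx·mx = 0 + 0.355 + 0.336 + 0.663 + 0.18 = 1.534
Σ x·lx·mx = 3.736; T = 3.736/1.534 = 2.43546…
r ≈ ln(R0)/T = ln(1.534)/2.43546… = 0.17569… → 0.176

0.176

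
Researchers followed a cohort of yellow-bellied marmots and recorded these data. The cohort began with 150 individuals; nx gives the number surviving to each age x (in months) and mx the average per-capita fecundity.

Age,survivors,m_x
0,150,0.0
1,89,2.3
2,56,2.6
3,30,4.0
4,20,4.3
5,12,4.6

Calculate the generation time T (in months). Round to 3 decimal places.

lx = nx/n0 = nx/150: 1, 0.59333…, 0.37333…, 0.2, 0.13333…, 0.08
lx·mx: 0, 1.364667…, 0.970667…, 0.8, 0.573333…, 0.368 → R0 = 4.076667…
x·lx·mx: 0, 1.364667…, 1.941333…, 2.4, 2.293333…, 1.84 → Σ = 9.839333…
T = 9.839333… / 4.076667… = 2.413573… → 2.414

2.414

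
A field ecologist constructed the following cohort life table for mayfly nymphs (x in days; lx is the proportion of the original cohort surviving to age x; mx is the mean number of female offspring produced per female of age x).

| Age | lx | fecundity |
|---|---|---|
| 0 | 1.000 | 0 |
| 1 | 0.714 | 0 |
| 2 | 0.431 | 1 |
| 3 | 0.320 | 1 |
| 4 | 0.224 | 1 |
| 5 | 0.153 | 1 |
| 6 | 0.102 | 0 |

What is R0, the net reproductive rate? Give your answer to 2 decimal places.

lx·mx by age: 0, 0, 0.431, 0.32, 0.224, 0.153, 0
R0 = Σ lx·mx = 1.128 → 1.13

1.13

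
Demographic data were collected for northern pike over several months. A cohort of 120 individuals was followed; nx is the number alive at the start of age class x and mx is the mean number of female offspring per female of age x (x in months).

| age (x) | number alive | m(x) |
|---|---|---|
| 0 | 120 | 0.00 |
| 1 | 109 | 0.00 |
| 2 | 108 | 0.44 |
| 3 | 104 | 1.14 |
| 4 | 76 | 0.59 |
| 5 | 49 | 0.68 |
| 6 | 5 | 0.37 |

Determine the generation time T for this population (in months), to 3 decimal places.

lx = nx/n0 = nx/120: 1, 0.90833…, 0.9, 0.86667…, 0.63333…, 0.40833…, 0.04167…
lx·mx: 0, 0, 0.396, 0.988…, 0.373667…, 0.277667…, 0.015417… → R0 = 2.05075…
x·lx·mx: 0, 0, 0.792, 2.964…, 1.494667…, 1.388333…, 0.0925… → Σ = 6.7315…
T = 6.7315… / 2.05075… = 3.282458… → 3.282

3.282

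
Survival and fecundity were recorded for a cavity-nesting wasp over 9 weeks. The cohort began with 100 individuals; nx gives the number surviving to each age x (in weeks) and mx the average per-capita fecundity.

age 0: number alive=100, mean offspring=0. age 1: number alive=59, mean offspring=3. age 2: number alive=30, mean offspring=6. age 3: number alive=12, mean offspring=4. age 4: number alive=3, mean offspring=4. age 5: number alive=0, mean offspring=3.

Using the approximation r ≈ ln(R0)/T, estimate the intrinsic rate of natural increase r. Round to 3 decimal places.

lx = nx/n0 = nx/100: 1, 0.59, 0.3, 0.12, 0.03, 0
R0 = Σ lx·mx = 0 + 1.77 + 1.8 + 0.48 + 0.12 + 0 = 4.17
Σ x·lx·mx = 7.29; T = 7.29/4.17 = 1.7482…
r ≈ ln(R0)/T = ln(4.17)/1.7482… = 0.81679… → 0.817

0.817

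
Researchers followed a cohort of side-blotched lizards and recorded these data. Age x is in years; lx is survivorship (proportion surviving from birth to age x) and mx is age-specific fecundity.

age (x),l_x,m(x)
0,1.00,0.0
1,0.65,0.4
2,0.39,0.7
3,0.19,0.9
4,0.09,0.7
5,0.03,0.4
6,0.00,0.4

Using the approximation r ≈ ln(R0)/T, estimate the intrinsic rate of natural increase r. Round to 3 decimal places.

-0.119

R0 = Σ lx·mx = 0 + 0.26 + 0.273 + 0.171 + 0.063 + 0.012 + 0 = 0.779
Σ x·lx·mx = 1.631; T = 1.631/0.779 = 2.09371…
r ≈ ln(R0)/T = ln(0.779)/2.09371… = -0.11928… → -0.119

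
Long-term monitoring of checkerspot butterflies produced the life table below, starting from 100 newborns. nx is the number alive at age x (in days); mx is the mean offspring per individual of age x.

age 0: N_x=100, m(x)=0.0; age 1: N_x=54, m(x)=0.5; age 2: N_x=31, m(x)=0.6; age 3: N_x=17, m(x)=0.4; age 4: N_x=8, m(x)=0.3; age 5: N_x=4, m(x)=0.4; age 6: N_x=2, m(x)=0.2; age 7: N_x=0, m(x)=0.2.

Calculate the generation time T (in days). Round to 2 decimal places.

lx = nx/n0 = nx/100: 1, 0.54, 0.31, 0.17, 0.08, 0.04, 0.02, 0
lx·mx: 0, 0.27, 0.186, 0.068, 0.024, 0.016, 0.004, 0 → R0 = 0.568
x·lx·mx: 0, 0.27, 0.372, 0.204, 0.096, 0.08, 0.024, 0 → Σ = 1.046
T = 1.046 / 0.568 = 1.841549… → 1.84

1.84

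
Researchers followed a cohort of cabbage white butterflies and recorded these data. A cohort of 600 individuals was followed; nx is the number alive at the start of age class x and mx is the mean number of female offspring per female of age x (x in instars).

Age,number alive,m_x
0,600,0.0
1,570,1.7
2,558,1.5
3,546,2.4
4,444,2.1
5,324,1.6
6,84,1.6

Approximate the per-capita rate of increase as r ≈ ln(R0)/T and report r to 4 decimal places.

lx = nx/n0 = nx/600: 1, 0.95, 0.93, 0.91, 0.74, 0.54, 0.14
R0 = Σ lx·mx = 0 + 1.615 + 1.395 + 2.184 + 1.554 + 0.864 + 0.224 = 7.836
Σ x·lx·mx = 22.837; T = 22.837/7.836 = 2.91437…
r ≈ ln(R0)/T = ln(7.836)/2.91437… = 0.706406… → 0.7064

0.7064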